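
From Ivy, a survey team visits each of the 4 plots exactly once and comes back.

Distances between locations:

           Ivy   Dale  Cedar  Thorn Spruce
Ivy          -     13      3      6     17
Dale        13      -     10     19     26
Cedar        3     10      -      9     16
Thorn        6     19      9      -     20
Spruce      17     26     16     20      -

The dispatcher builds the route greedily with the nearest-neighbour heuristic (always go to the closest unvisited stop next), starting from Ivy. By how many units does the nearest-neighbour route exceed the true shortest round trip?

Ivy: Cedar=3, Thorn=6, Dale=13, Spruce=17 ⇒ Cedar
Cedar: Thorn=9, Dale=10, Spruce=16 ⇒ Thorn
Thorn: Dale=19, Spruce=20 ⇒ Dale
Dale: Spruce=26 ⇒ Spruce
NN route Ivy → Cedar → Thorn → Dale → Spruce → Ivy costs 74.
Optimal: Ivy → Dale → Cedar → Spruce → Thorn → Ivy costs 65 (by enumerating all 12 distinct tours).
Excess = 74 − 65 = 9.

The nearest-neighbour route is 9 longer than optimal.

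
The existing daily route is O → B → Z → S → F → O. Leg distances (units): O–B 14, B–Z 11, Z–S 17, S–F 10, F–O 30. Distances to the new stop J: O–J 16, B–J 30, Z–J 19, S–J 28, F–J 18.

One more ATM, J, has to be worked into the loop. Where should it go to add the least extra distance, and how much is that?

Insertion cost between consecutive stops i–j is d(i,J) + d(J,j) − d(i,j):
  between O and B: 16 + 30 − 14 = 32
  between B and Z: 30 + 19 − 11 = 38
  between Z and S: 19 + 28 − 17 = 30
  between S and F: 28 + 18 − 10 = 36
  between F and O: 18 + 16 − 30 = 4
Cheapest insertion is between F and O, adding 4.
New total = 82 + 4 = 86.

Minimum extra distance: 4, inserting J between F and O.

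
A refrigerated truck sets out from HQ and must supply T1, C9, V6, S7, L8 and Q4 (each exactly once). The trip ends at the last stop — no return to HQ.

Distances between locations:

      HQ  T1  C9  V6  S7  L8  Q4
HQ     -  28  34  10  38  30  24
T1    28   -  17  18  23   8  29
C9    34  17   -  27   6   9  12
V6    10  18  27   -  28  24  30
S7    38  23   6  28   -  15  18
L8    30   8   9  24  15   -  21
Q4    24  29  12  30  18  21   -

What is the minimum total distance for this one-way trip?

There are 6! = 720 possible orderings.
HQ → T1 → C9 → V6 → S7 → L8 → Q4: 28+17+27+28+15+21 = 136
HQ → T1 → C9 → V6 → S7 → Q4 → L8: 28+17+27+28+18+21 = 139
HQ → T1 → C9 → V6 → L8 → S7 → Q4: 28+17+27+24+15+18 = 129
HQ → T1 → C9 → V6 → L8 → Q4 → S7: 28+17+27+24+21+18 = 135
HQ → T1 → C9 → V6 → Q4 → S7 → L8: 28+17+27+30+18+15 = 135
HQ → T1 → C9 → V6 → Q4 → L8 → S7: 28+17+27+30+21+15 = 138
HQ → T1 → C9 → S7 → V6 → L8 → Q4: 28+17+6+28+24+21 = 124
HQ → T1 → C9 → S7 → V6 → Q4 → L8: 28+17+6+28+30+21 = 130
… (712 more)
HQ → V6 → T1 → L8 → C9 → S7 → Q4: 10+18+8+9+6+18 = 69  ← best
The minimum is 69.
One shortest path: HQ → V6 → T1 → L8 → C9 → S7 → Q4.

Shortest open route: 69.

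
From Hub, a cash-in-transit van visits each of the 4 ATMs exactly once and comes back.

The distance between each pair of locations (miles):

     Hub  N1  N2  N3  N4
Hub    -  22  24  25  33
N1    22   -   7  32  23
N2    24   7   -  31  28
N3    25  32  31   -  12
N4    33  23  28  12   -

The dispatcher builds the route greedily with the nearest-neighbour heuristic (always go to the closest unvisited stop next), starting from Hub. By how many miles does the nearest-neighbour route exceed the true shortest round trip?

Hub: N1=22, N2=24, N3=25, N4=33 ⇒ N1
N1: N2=7, N4=23, N3=32 ⇒ N2
N2: N4=28, N3=31 ⇒ N4
N4: N3=12 ⇒ N3
NN route Hub → N1 → N2 → N4 → N3 → Hub costs 94.
Optimal: Hub → N2 → N1 → N4 → N3 → Hub costs 91 (by enumerating all 12 distinct tours).
Excess = 94 − 91 = 3.

3 miles longer than the optimal tour.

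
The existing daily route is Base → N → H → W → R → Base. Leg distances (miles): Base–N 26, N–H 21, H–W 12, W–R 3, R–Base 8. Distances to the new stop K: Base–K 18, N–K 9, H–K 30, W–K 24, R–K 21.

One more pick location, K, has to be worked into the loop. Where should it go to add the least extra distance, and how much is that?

Insertion cost between consecutive stops i–j is d(i,K) + d(K,j) − d(i,j):
  between Base and N: 18 + 9 − 26 = 1
  between N and H: 9 + 30 − 21 = 18
  between H and W: 30 + 24 − 12 = 42
  between W and R: 24 + 21 − 3 = 42
  between R and Base: 21 + 18 − 8 = 31
Cheapest insertion is between Base and N, adding 1.
New total = 70 + 1 = 71.

Adding 1 miles by placing K on the Base–N leg.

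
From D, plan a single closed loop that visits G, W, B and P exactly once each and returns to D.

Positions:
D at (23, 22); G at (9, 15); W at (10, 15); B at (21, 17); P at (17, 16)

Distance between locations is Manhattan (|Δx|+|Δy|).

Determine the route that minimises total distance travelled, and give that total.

42 — the shortest possible round trip.

There are 12 distinct closed tours to check (reversals are equivalent).
D - G - W - B - P - D: 21+1+13+5+12 = 52
D - G - W - P - B - D: 21+1+8+5+7 = 42
D - G - B - W - P - D: 21+14+13+8+12 = 68
D - G - B - P - W - D: 21+14+5+8+20 = 68
D - G - P - W - B - D: 21+9+8+13+7 = 58
D - G - P - B - W - D: 21+9+5+13+20 = 68
D - W - G - B - P - D: 20+1+14+5+12 = 52
D - W - G - P - B - D: 20+1+9+5+7 = 42
D - W - B - G - P - D: 20+13+14+9+12 = 68
D - W - P - G - B - D: 20+8+9+14+7 = 58
D - B - G - W - P - D: 7+14+1+8+12 = 42
D - B - W - G - P - D: 7+13+1+9+12 = 42
The minimum is 42.
One optimal route: D → G → W → P → B → D (or its reverse).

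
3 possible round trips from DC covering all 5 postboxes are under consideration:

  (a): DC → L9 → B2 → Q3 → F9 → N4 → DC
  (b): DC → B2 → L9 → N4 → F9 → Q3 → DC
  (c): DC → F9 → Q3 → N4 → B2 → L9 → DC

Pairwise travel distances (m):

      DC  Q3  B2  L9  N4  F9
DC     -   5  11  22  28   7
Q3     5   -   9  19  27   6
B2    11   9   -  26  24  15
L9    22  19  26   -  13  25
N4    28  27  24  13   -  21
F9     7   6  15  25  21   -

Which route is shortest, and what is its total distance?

(a): 22 + 26 + 9 + 6 + 21 + 28 = 112
(b): 11 + 26 + 13 + 21 + 6 + 5 = 82
(c): 7 + 6 + 27 + 24 + 26 + 22 = 112

82 m — (b) is the shortest.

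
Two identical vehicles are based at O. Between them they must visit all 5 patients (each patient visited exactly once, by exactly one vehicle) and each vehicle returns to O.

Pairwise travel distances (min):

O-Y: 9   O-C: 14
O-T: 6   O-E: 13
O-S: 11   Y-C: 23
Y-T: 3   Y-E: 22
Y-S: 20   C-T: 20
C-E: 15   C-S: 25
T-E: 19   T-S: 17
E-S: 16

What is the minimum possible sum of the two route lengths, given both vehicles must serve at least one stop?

Minimum combined distance: 74 min.

Check every non-empty split of the stops between the two vehicles; for each half take its own optimal tour:
  {Y} + {C, T, E, S}: 18 + 68 = 86
  {C} + {Y, T, E, S}: 28 + 58 = 86
  {Y, C} + {T, E, S}: 46 + 52 = 98
  {T} + {Y, C, E, S}: 12 + 74 = 86
  {Y, T} + {C, E, S}: 18 + 56 = 74
  {C, T} + {Y, E, S}: 40 + 58 = 98
  … (15 splits in total)
Best: vehicle 1 O → Y → T → O = 18; vehicle 2 O → C → E → S → O = 56; combined 74.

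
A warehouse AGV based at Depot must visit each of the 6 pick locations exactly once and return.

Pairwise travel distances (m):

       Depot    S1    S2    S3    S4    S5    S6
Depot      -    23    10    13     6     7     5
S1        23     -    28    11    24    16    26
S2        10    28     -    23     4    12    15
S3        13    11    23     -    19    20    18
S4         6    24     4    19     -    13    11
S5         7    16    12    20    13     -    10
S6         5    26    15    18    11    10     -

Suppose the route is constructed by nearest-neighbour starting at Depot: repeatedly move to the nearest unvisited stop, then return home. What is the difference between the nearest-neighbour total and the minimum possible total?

From Depot: S6=5, S4=6, S5=7, S2=10, S3=13, S1=23 → choose S6 (5).
From S6: S5=10, S4=11, S2=15, S3=18, S1=26 → choose S5 (10).
From S5: S2=12, S4=13, S1=16, S3=20 → choose S2 (12).
From S2: S4=4, S3=23, S1=28 → choose S4 (4).
From S4: S3=19, S1=24 → choose S3 (19).
From S3: S1=11 → choose S1 (11).
NN route Depot → S6 → S5 → S2 → S4 → S3 → S1 → Depot costs 84.
Optimal: Depot → S3 → S1 → S5 → S2 → S4 → S6 → Depot costs 72 (by enumerating all 360 distinct tours).
Excess = 84 − 72 = 12.

Excess over optimum: 12 m.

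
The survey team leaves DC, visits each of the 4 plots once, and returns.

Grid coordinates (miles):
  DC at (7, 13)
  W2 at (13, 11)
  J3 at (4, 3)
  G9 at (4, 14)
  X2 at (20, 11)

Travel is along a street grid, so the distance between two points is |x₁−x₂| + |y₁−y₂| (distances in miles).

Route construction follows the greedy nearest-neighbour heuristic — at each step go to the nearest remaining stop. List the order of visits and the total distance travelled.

Total distance 54 miles via the nearest-neighbour route DC → G9 → J3 → W2 → X2 → DC.

At DC the remaining stops are G9 4, W2 8, J3 13, X2 15; go to G9.
At G9 the remaining stops are J3 11, W2 12, X2 19; go to J3.
At J3 the remaining stops are W2 17, X2 24; go to W2.
At W2 the remaining stops are X2 7; go to X2.
Return X2→DC: 15.
Total = 4 + 11 + 17 + 7 + 15 = 54.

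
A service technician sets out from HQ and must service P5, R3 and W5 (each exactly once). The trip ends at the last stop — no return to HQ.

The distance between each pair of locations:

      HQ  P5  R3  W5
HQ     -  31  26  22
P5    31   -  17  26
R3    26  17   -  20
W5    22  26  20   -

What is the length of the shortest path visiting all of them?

Shortest open route: 59.

There are 3! = 6 possible orderings.
HQ→P5→R3→W5: 31+17+20 = 68
HQ→P5→W5→R3: 31+26+20 = 77
HQ→R3→P5→W5: 26+17+26 = 69
HQ→R3→W5→P5: 26+20+26 = 72
HQ→W5→P5→R3: 22+26+17 = 65
HQ→W5→R3→P5: 22+20+17 = 59
The minimum is 59.
One shortest path: HQ → W5 → R3 → P5.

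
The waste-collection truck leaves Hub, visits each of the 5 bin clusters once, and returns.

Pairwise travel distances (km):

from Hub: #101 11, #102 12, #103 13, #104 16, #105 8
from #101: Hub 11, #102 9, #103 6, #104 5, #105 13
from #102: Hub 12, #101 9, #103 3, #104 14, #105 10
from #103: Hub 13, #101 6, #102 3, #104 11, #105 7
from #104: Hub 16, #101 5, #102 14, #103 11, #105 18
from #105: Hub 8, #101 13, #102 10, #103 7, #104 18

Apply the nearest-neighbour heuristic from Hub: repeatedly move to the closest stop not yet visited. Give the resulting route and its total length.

48 km along Hub → #105 → #103 → #102 → #101 → #104 → Hub.

From Hub: distances to unvisited — #105=8, #101=11, #102=12, #103=13, #104=16. Nearest is #105 (8).
From #105: distances to unvisited — #103=7, #102=10, #101=13, #104=18. Nearest is #103 (7).
From #103: distances to unvisited — #102=3, #101=6, #104=11. Nearest is #102 (3).
From #102: distances to unvisited — #101=9, #104=14. Nearest is #101 (9).
From #101: distances to unvisited — #104=5. Nearest is #104 (5).
Return #104→Hub: 16.
Total = 8 + 7 + 3 + 9 + 5 + 16 = 48.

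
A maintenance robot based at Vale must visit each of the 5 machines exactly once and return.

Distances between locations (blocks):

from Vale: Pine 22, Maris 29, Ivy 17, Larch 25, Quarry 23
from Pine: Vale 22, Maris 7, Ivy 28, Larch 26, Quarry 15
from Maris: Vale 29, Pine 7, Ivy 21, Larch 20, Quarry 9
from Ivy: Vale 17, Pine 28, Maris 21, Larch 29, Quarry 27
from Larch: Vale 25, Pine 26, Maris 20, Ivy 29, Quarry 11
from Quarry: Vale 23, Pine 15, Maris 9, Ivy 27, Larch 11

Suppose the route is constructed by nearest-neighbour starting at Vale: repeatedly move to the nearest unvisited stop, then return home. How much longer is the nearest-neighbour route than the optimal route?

Vale: Ivy=17, Pine=22, Quarry=23, Larch=25, Maris=29 ⇒ Ivy
Ivy: Maris=21, Quarry=27, Pine=28, Larch=29 ⇒ Maris
Maris: Pine=7, Quarry=9, Larch=20 ⇒ Pine
Pine: Quarry=15, Larch=26 ⇒ Quarry
Quarry: Larch=11 ⇒ Larch
NN route Vale → Ivy → Maris → Pine → Quarry → Larch → Vale costs 96.
Optimal: Vale → Pine → Maris → Quarry → Larch → Ivy → Vale costs 95 (by enumerating all 60 distinct tours).
Excess = 96 − 95 = 1.

Excess over optimum: 1 blocks.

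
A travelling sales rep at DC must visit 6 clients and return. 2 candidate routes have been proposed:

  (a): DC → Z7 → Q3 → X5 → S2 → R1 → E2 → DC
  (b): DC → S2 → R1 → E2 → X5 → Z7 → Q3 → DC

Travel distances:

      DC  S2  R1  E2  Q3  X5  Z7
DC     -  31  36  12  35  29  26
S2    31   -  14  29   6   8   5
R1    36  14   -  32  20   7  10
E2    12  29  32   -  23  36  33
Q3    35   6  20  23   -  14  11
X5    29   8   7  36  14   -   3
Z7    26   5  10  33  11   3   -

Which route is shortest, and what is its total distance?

117 — (a) is the shortest.

(a): 26 + 11 + 14 + 8 + 14 + 32 + 12 = 117
(b): 31 + 14 + 32 + 36 + 3 + 11 + 35 = 162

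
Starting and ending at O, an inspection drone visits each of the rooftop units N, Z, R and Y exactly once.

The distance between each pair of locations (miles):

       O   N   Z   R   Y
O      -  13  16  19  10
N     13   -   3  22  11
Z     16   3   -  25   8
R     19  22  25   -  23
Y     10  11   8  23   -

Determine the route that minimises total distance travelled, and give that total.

62 miles — the shortest possible round trip.

O → N → Z → R → Y → O: 13+3+25+23+10 = 74
O → N → Z → Y → R → O: 13+3+8+23+19 = 66
O → N → R → Z → Y → O: 13+22+25+8+10 = 78
O → N → R → Y → Z → O: 13+22+23+8+16 = 82
O → N → Y → Z → R → O: 13+11+8+25+19 = 76
O → N → Y → R → Z → O: 13+11+23+25+16 = 88
O → Z → N → R → Y → O: 16+3+22+23+10 = 74
O → Z → N → Y → R → O: 16+3+11+23+19 = 72
O → Z → R → N → Y → O: 16+25+22+11+10 = 84
O → Z → Y → N → R → O: 16+8+11+22+19 = 76
O → R → N → Z → Y → O: 19+22+3+8+10 = 62
O → R → Z → N → Y → O: 19+25+3+11+10 = 68
The minimum is 62.
One optimal route: O → R → N → Z → Y → O (or its reverse).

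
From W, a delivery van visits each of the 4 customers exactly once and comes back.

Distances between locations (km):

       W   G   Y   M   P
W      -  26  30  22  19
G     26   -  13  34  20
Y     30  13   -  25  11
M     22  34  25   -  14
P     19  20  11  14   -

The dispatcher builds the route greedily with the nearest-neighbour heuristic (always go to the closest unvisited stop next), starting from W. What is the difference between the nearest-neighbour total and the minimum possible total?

From W: P=19, M=22, G=26, Y=30 → choose P (19).
From P: Y=11, M=14, G=20 → choose Y (11).
From Y: G=13, M=25 → choose G (13).
From G: M=34 → choose M (34).
NN route W → P → Y → G → M → W costs 99.
Optimal: W → G → Y → P → M → W costs 86 (by enumerating all 12 distinct tours).
Excess = 99 − 86 = 13.

The nearest-neighbour route is 13 km longer than optimal.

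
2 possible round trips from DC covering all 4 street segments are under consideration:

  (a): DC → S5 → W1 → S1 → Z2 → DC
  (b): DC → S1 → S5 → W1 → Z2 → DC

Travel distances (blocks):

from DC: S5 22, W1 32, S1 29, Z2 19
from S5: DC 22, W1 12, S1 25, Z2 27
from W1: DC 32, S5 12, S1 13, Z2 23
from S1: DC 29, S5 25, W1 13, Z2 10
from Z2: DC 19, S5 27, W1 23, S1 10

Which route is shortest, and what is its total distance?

Shortest is (a), total 76 blocks.

(a): 22 + 12 + 13 + 10 + 19 = 76
(b): 29 + 25 + 12 + 23 + 19 = 108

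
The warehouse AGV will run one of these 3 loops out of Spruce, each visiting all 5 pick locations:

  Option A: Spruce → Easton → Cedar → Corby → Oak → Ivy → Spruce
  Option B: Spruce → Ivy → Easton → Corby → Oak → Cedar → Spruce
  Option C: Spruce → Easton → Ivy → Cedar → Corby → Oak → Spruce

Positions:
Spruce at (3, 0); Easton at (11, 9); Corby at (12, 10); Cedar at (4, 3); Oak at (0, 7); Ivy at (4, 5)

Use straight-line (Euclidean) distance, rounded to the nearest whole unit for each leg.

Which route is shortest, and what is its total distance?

35 — Option B is the shortest.

Option A: 12 + 9 + 11 + 12 + 4 + 5 = 53
Option B: 5 + 8 + 1 + 12 + 6 + 3 = 35
Option C: 12 + 8 + 2 + 11 + 12 + 8 = 53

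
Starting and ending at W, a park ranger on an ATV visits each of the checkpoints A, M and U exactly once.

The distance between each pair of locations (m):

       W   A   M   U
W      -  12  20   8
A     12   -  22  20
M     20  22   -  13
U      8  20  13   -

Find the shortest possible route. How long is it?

W → A → M → U → W: 12+22+13+8 = 55
W → A → U → M → W: 12+20+13+20 = 65
W → M → A → U → W: 20+22+20+8 = 70
The minimum is 55.
One optimal route: W → A → M → U → W (or its reverse).

Shortest round trip = 55 m.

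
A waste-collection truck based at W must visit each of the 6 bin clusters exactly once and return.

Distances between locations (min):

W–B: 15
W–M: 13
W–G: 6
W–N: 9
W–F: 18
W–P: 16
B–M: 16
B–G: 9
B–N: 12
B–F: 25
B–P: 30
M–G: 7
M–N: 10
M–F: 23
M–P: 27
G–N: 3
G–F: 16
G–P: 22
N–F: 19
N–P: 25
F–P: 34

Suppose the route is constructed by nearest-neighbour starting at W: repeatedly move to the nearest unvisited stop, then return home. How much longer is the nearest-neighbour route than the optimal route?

From W: G=6, N=9, M=13, B=15, P=16, F=18 → choose G (6).
From G: N=3, M=7, B=9, F=16, P=22 → choose N (3).
From N: M=10, B=12, F=19, P=25 → choose M (10).
From M: B=16, F=23, P=27 → choose B (16).
From B: F=25, P=30 → choose F (25).
From F: P=34 → choose P (34).
NN route W → G → N → M → B → F → P → W costs 110.
Optimal: W → F → B → G → N → M → P → W costs 108 (by enumerating all 360 distinct tours).
Excess = 110 − 108 = 2.

Excess over optimum: 2 min.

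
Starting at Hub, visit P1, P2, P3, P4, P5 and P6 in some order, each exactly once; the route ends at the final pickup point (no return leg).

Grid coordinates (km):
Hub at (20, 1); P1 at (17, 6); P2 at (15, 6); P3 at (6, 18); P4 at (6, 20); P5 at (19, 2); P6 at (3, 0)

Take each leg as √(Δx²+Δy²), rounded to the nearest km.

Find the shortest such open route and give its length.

There are 6! = 720 possible orderings.
Hub → P1 → P2 → P3 → P4 → P5 → P6: 6+2+15+2+22+16 = 63
Hub → P1 → P2 → P3 → P4 → P6 → P5: 6+2+15+2+20+16 = 61
Hub → P1 → P2 → P3 → P5 → P4 → P6: 6+2+15+21+22+20 = 86
Hub → P1 → P2 → P3 → P5 → P6 → P4: 6+2+15+21+16+20 = 80
Hub → P1 → P2 → P3 → P6 → P4 → P5: 6+2+15+18+20+22 = 83
Hub → P1 → P2 → P3 → P6 → P5 → P4: 6+2+15+18+16+22 = 79
Hub → P1 → P2 → P4 → P3 → P5 → P6: 6+2+17+2+21+16 = 64
Hub → P1 → P2 → P4 → P3 → P6 → P5: 6+2+17+2+18+16 = 61
… (712 more)
Hub → P5 → P1 → P2 → P6 → P3 → P4: 1+4+2+13+18+2 = 40  ← best
The minimum is 40.
One shortest path: Hub → P5 → P1 → P2 → P6 → P3 → P4.

Minimum one-way distance = 40 km.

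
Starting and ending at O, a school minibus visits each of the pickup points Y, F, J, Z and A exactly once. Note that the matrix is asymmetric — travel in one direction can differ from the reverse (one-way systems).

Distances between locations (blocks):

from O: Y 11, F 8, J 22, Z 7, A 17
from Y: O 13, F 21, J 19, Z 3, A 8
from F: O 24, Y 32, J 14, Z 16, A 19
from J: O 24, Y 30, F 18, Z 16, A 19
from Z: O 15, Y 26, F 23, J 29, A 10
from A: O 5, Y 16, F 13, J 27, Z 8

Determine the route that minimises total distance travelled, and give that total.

70 blocks — the shortest possible round trip.

O→Y→F→J→Z→A→O: 11+21+14+16+10+5 = 77
O→Y→F→J→A→Z→O: 11+21+14+19+8+15 = 88
O→Y→F→Z→J→A→O: 11+21+16+29+19+5 = 101
O→Y→F→Z→A→J→O: 11+21+16+10+27+24 = 109
O→Y→F→A→J→Z→O: 11+21+19+27+16+15 = 109
O→Y→F→A→Z→J→O: 11+21+19+8+29+24 = 112
O→Y→J→F→Z→A→O: 11+19+18+16+10+5 = 79
O→Y→J→F→A→Z→O: 11+19+18+19+8+15 = 90
O→Y→J→Z→F→A→O: 11+19+16+23+19+5 = 93
O→Y→J→Z→A→F→O: 11+19+16+10+13+24 = 93
O→Y→J→A→F→Z→O: 11+19+19+13+16+15 = 93
O→Y→J→A→Z→F→O: 11+19+19+8+23+24 = 104
O→Y→Z→F→J→A→O: 11+3+23+14+19+5 = 75
O→Y→Z→F→A→J→O: 11+3+23+19+27+24 = 107
… (106 more)
O→F→J→Y→Z→A→O: 8+14+30+3+10+5 = 70  ← best
The minimum is 70.
One optimal route: O → F → J → Y → Z → A → O.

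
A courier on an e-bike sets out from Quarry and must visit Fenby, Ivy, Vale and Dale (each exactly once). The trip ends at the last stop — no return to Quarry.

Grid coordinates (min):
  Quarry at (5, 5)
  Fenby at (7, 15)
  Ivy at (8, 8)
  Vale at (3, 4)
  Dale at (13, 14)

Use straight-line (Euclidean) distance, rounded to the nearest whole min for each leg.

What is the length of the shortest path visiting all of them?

There are 4! = 24 possible orderings.
Quarry→Fenby→Ivy→Vale→Dale: 10+7+6+14 = 37
Quarry→Fenby→Ivy→Dale→Vale: 10+7+8+14 = 39
Quarry→Fenby→Vale→Ivy→Dale: 10+12+6+8 = 36
Quarry→Fenby→Vale→Dale→Ivy: 10+12+14+8 = 44
Quarry→Fenby→Dale→Ivy→Vale: 10+6+8+6 = 30
Quarry→Fenby→Dale→Vale→Ivy: 10+6+14+6 = 36
Quarry→Ivy→Fenby→Vale→Dale: 4+7+12+14 = 37
Quarry→Ivy→Fenby→Dale→Vale: 4+7+6+14 = 31
Quarry→Ivy→Vale→Fenby→Dale: 4+6+12+6 = 28
Quarry→Ivy→Vale→Dale→Fenby: 4+6+14+6 = 30
Quarry→Ivy→Dale→Fenby→Vale: 4+8+6+12 = 30
Quarry→Ivy→Dale→Vale→Fenby: 4+8+14+12 = 38
Quarry→Vale→Fenby→Ivy→Dale: 2+12+7+8 = 29
Quarry→Vale→Fenby→Dale→Ivy: 2+12+6+8 = 28
… (10 more)
Quarry→Vale→Ivy→Fenby→Dale: 2+6+7+6 = 21  ← best
The minimum is 21.
One shortest path: Quarry → Vale → Ivy → Fenby → Dale.

21 min — the minimum one-way total.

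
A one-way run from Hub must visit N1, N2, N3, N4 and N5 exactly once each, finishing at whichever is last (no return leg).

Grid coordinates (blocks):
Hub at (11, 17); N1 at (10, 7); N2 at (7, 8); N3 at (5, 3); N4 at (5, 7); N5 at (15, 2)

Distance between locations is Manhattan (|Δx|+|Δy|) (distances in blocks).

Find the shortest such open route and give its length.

There are 5! = 120 possible orderings.
Hub - N1 - N2 - N3 - N4 - N5: 11+4+7+4+15 = 41
Hub - N1 - N2 - N3 - N5 - N4: 11+4+7+11+15 = 48
Hub - N1 - N2 - N4 - N3 - N5: 11+4+3+4+11 = 33
Hub - N1 - N2 - N4 - N5 - N3: 11+4+3+15+11 = 44
Hub - N1 - N2 - N5 - N3 - N4: 11+4+14+11+4 = 44
Hub - N1 - N2 - N5 - N4 - N3: 11+4+14+15+4 = 48
Hub - N1 - N3 - N2 - N4 - N5: 11+9+7+3+15 = 45
Hub - N1 - N3 - N2 - N5 - N4: 11+9+7+14+15 = 56
Hub - N1 - N3 - N4 - N2 - N5: 11+9+4+3+14 = 41
Hub - N1 - N3 - N4 - N5 - N2: 11+9+4+15+14 = 53
Hub - N1 - N3 - N5 - N2 - N4: 11+9+11+14+3 = 48
Hub - N1 - N3 - N5 - N4 - N2: 11+9+11+15+3 = 49
Hub - N1 - N4 - N2 - N3 - N5: 11+5+3+7+11 = 37
Hub - N1 - N4 - N2 - N5 - N3: 11+5+3+14+11 = 44
… (106 more)
The minimum is 33.
One shortest path: Hub → N1 → N2 → N4 → N3 → N5.

33 blocks — the minimum one-way total.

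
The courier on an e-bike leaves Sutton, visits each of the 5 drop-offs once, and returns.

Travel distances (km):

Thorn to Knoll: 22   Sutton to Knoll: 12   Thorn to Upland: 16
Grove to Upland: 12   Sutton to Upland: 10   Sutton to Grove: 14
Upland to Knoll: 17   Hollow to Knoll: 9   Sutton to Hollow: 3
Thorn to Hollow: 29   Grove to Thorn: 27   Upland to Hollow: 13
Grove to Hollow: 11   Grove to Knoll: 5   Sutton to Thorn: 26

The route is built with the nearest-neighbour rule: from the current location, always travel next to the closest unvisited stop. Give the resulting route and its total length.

At Sutton the remaining stops are Hollow 3, Upland 10, Knoll 12, Grove 14, Thorn 26; go to Hollow.
At Hollow the remaining stops are Knoll 9, Grove 11, Upland 13, Thorn 29; go to Knoll.
At Knoll the remaining stops are Grove 5, Upland 17, Thorn 22; go to Grove.
At Grove the remaining stops are Upland 12, Thorn 27; go to Upland.
At Upland the remaining stops are Thorn 16; go to Thorn.
Return Thorn→Sutton: 26.
Total = 3 + 9 + 5 + 12 + 16 + 26 = 71.

Total distance 71 km via the nearest-neighbour route Sutton → Hollow → Knoll → Grove → Upland → Thorn → Sutton.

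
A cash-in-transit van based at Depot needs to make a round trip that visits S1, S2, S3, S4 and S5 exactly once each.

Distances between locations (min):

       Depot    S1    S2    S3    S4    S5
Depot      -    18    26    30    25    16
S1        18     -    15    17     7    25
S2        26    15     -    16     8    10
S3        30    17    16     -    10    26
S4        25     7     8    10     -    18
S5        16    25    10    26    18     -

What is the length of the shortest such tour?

Shortest round trip = 77 min.

With 5 stops there are 5!/2 = 60 distinct round trips (a route and its reverse cost the same).
Depot - S1 - S2 - S3 - S4 - S5 - Depot: 18+15+16+10+18+16 = 93
Depot - S1 - S2 - S3 - S5 - S4 - Depot: 18+15+16+26+18+25 = 118
Depot - S1 - S2 - S4 - S3 - S5 - Depot: 18+15+8+10+26+16 = 93
Depot - S1 - S2 - S4 - S5 - S3 - Depot: 18+15+8+18+26+30 = 115
Depot - S1 - S2 - S5 - S3 - S4 - Depot: 18+15+10+26+10+25 = 104
Depot - S1 - S2 - S5 - S4 - S3 - Depot: 18+15+10+18+10+30 = 101
Depot - S1 - S3 - S2 - S4 - S5 - Depot: 18+17+16+8+18+16 = 93
Depot - S1 - S3 - S2 - S5 - S4 - Depot: 18+17+16+10+18+25 = 104
Depot - S1 - S3 - S4 - S2 - S5 - Depot: 18+17+10+8+10+16 = 79
Depot - S1 - S3 - S4 - S5 - S2 - Depot: 18+17+10+18+10+26 = 99
Depot - S1 - S3 - S5 - S2 - S4 - Depot: 18+17+26+10+8+25 = 104
Depot - S1 - S3 - S5 - S4 - S2 - Depot: 18+17+26+18+8+26 = 113
Depot - S1 - S4 - S2 - S3 - S5 - Depot: 18+7+8+16+26+16 = 91
Depot - S1 - S4 - S2 - S5 - S3 - Depot: 18+7+8+10+26+30 = 99
… (46 more)
Depot - S1 - S4 - S3 - S2 - S5 - Depot: 18+7+10+16+10+16 = 77  ← best
The minimum is 77.
One optimal route: Depot → S1 → S4 → S3 → S2 → S5 → Depot (or its reverse).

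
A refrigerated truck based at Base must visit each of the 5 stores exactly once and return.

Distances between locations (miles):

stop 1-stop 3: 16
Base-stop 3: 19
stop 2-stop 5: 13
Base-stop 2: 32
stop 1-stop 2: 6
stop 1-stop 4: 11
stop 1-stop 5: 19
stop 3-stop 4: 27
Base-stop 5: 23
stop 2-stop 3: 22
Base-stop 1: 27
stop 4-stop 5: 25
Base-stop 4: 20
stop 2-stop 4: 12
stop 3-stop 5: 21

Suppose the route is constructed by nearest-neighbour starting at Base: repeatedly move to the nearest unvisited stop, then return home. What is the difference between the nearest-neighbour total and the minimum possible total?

From Base: stop 3=19, stop 4=20, stop 5=23, stop 1=27, stop 2=32 → choose stop 3 (19).
From stop 3: stop 1=16, stop 5=21, stop 2=22, stop 4=27 → choose stop 1 (16).
From stop 1: stop 2=6, stop 4=11, stop 5=19 → choose stop 2 (6).
From stop 2: stop 4=12, stop 5=13 → choose stop 4 (12).
From stop 4: stop 5=25 → choose stop 5 (25).
NN route Base → stop 3 → stop 1 → stop 2 → stop 4 → stop 5 → Base costs 101.
Optimal: Base → stop 3 → stop 5 → stop 2 → stop 1 → stop 4 → Base costs 90 (by enumerating all 60 distinct tours).
Excess = 101 − 90 = 11.

The nearest-neighbour route is 11 miles longer than optimal.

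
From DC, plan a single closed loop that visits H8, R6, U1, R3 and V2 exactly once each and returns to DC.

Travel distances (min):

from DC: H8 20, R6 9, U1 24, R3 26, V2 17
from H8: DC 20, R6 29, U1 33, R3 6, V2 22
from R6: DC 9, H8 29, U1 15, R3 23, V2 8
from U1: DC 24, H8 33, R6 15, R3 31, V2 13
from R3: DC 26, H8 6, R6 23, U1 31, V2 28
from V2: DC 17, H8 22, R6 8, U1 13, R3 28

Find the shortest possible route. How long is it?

There are 60 distinct closed tours to check (reversals are equivalent).
DC→H8→R6→U1→R3→V2→DC: 20+29+15+31+28+17 = 140
DC→H8→R6→U1→V2→R3→DC: 20+29+15+13+28+26 = 131
DC→H8→R6→R3→U1→V2→DC: 20+29+23+31+13+17 = 133
DC→H8→R6→R3→V2→U1→DC: 20+29+23+28+13+24 = 137
DC→H8→R6→V2→U1→R3→DC: 20+29+8+13+31+26 = 127
DC→H8→R6→V2→R3→U1→DC: 20+29+8+28+31+24 = 140
DC→H8→U1→R6→R3→V2→DC: 20+33+15+23+28+17 = 136
DC→H8→U1→R6→V2→R3→DC: 20+33+15+8+28+26 = 130
DC→H8→U1→R3→R6→V2→DC: 20+33+31+23+8+17 = 132
DC→H8→U1→R3→V2→R6→DC: 20+33+31+28+8+9 = 129
DC→H8→U1→V2→R6→R3→DC: 20+33+13+8+23+26 = 123
DC→H8→U1→V2→R3→R6→DC: 20+33+13+28+23+9 = 126
DC→H8→R3→R6→U1→V2→DC: 20+6+23+15+13+17 = 94
DC→H8→R3→R6→V2→U1→DC: 20+6+23+8+13+24 = 94
… (46 more)
DC→H8→R3→U1→V2→R6→DC: 20+6+31+13+8+9 = 87  ← best
The minimum is 87.
One optimal route: DC → H8 → R3 → U1 → V2 → R6 → DC (or its reverse).

Shortest round trip = 87 min.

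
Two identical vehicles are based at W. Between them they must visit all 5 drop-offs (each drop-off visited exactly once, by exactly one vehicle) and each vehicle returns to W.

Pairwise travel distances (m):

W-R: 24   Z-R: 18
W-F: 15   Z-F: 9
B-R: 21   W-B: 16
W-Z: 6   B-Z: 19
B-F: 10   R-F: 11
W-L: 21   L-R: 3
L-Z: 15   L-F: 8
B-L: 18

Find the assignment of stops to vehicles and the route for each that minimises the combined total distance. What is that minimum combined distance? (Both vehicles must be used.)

There are 2^4 − 1 = 15 ways to divide the 5 stops into two non-empty groups. For each, the best each vehicle can do is its own shortest tour through its group:
  {B} + {L, Z, R, F}: 32 + 50 = 82
  {L} + {B, Z, R, F}: 42 + 61 = 103
  {B, L} + {Z, R, F}: 55 + 50 = 105
  {Z} + {B, L, R, F}: 12 + 61 = 73
  {B, Z} + {L, R, F}: 41 + 50 = 91
  {L, Z} + {B, R, F}: 42 + 61 = 103
  … (15 splits in total)
Best: vehicle 1 W → Z → W = 12; vehicle 2 W → B → F → L → R → W = 61; combined 73.

Minimum combined distance: 73 m.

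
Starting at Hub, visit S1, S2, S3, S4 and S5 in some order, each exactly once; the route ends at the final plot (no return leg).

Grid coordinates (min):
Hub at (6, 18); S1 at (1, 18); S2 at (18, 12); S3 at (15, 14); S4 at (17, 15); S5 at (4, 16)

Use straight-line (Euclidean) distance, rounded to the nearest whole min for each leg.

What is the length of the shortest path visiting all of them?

Minimum one-way distance = 25 min.

There are 5! = 120 possible orderings.
Hub → S1 → S2 → S3 → S4 → S5: 5+18+4+2+13 = 42
Hub → S1 → S2 → S3 → S5 → S4: 5+18+4+11+13 = 51
Hub → S1 → S2 → S4 → S3 → S5: 5+18+3+2+11 = 39
Hub → S1 → S2 → S4 → S5 → S3: 5+18+3+13+11 = 50
Hub → S1 → S2 → S5 → S3 → S4: 5+18+15+11+2 = 51
Hub → S1 → S2 → S5 → S4 → S3: 5+18+15+13+2 = 53
Hub → S1 → S3 → S2 → S4 → S5: 5+15+4+3+13 = 40
Hub → S1 → S3 → S2 → S5 → S4: 5+15+4+15+13 = 52
Hub → S1 → S3 → S4 → S2 → S5: 5+15+2+3+15 = 40
Hub → S1 → S3 → S4 → S5 → S2: 5+15+2+13+15 = 50
Hub → S1 → S3 → S5 → S2 → S4: 5+15+11+15+3 = 49
Hub → S1 → S3 → S5 → S4 → S2: 5+15+11+13+3 = 47
Hub → S1 → S4 → S2 → S3 → S5: 5+16+3+4+11 = 39
Hub → S1 → S4 → S2 → S5 → S3: 5+16+3+15+11 = 50
… (106 more)
Hub → S1 → S5 → S3 → S4 → S2: 5+4+11+2+3 = 25  ← best
The minimum is 25.
One shortest path: Hub → S1 → S5 → S3 → S4 → S2.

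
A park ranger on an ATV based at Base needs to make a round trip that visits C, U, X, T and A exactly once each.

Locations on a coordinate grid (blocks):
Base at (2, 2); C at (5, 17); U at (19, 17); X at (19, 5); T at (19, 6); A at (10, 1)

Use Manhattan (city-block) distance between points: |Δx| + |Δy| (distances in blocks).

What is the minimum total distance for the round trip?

Minimum total distance: 66 blocks.

Base - C - U - X - T - A - Base: 18+14+12+1+14+9 = 68
Base - C - U - X - A - T - Base: 18+14+12+13+14+21 = 92
Base - C - U - T - X - A - Base: 18+14+11+1+13+9 = 66
Base - C - U - T - A - X - Base: 18+14+11+14+13+20 = 90
Base - C - U - A - X - T - Base: 18+14+25+13+1+21 = 92
Base - C - U - A - T - X - Base: 18+14+25+14+1+20 = 92
Base - C - X - U - T - A - Base: 18+26+12+11+14+9 = 90
Base - C - X - U - A - T - Base: 18+26+12+25+14+21 = 116
Base - C - X - T - U - A - Base: 18+26+1+11+25+9 = 90
Base - C - X - T - A - U - Base: 18+26+1+14+25+32 = 116
Base - C - X - A - U - T - Base: 18+26+13+25+11+21 = 114
Base - C - X - A - T - U - Base: 18+26+13+14+11+32 = 114
Base - C - T - U - X - A - Base: 18+25+11+12+13+9 = 88
Base - C - T - U - A - X - Base: 18+25+11+25+13+20 = 112
… (46 more)
The minimum is 66.
One optimal route: Base → C → U → T → X → A → Base (or its reverse).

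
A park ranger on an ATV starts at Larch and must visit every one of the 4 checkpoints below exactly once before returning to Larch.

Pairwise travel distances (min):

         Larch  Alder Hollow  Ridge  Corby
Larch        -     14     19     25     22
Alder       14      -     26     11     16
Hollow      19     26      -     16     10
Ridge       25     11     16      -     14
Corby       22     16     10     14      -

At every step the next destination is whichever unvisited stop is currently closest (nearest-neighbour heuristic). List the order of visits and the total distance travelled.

From Larch: distances to unvisited — Alder=14, Hollow=19, Corby=22, Ridge=25. Nearest is Alder (14).
From Alder: distances to unvisited — Ridge=11, Corby=16, Hollow=26. Nearest is Ridge (11).
From Ridge: distances to unvisited — Corby=14, Hollow=16. Nearest is Corby (14).
From Corby: distances to unvisited — Hollow=10. Nearest is Hollow (10).
Return Hollow→Larch: 19.
Total = 14 + 11 + 14 + 10 + 19 = 68.

68 min along Larch → Alder → Ridge → Corby → Hollow → Larch.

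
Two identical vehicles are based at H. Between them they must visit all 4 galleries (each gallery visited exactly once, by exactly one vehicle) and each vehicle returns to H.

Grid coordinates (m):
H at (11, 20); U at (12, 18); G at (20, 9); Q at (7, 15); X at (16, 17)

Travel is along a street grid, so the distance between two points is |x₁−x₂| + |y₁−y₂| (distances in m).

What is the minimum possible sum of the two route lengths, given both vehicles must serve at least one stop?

Check every non-empty split of the stops between the two vehicles; for each half take its own optimal tour:
  {U} + {G, Q, X}: 6 + 48 = 54
  {G} + {U, Q, X}: 40 + 28 = 68
  {U, G} + {Q, X}: 40 + 28 = 68
  {Q} + {U, G, X}: 18 + 40 = 58
  {U, Q} + {G, X}: 20 + 40 = 60
  {G, Q} + {U, X}: 48 + 16 = 64
  … (7 splits in total)
Best: vehicle 1 H → U → H = 6; vehicle 2 H → Q → G → X → H = 48; combined 54.

Minimum combined distance: 54 m.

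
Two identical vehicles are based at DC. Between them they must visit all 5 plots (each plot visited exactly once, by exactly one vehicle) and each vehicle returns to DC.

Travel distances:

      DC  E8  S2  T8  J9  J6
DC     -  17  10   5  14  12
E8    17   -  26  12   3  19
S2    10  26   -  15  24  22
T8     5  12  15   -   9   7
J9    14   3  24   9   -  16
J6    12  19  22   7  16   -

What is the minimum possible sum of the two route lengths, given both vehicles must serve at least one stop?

Minimum combined distance: 68.

Try each way of splitting the stops between the two vehicles (each non-empty) and, for each split, find the best tour for each vehicle:
  {E8} + {S2, T8, J9, J6}: 34 + 62 = 96
  {S2} + {E8, T8, J9, J6}: 20 + 48 = 68
  {E8, S2} + {T8, J9, J6}: 53 + 42 = 95
  {T8} + {E8, S2, J9, J6}: 10 + 67 = 77
  {E8, T8} + {S2, J9, J6}: 34 + 62 = 96
  {S2, T8} + {E8, J9, J6}: 30 + 48 = 78
  … (15 splits in total)
Best: vehicle 1 DC → S2 → DC = 20; vehicle 2 DC → E8 → J9 → T8 → J6 → DC = 48; combined 68.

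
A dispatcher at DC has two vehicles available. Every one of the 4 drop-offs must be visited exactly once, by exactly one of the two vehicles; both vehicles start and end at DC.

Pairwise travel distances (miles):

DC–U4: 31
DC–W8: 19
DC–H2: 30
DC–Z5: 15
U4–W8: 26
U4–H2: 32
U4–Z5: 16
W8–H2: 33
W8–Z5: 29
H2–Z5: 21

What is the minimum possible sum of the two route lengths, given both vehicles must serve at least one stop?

Try each way of splitting the stops between the two vehicles (each non-empty) and, for each split, find the best tour for each vehicle:
  {U4} + {W8, H2, Z5}: 62 + 88 = 150
  {W8} + {U4, H2, Z5}: 38 + 93 = 131
  {U4, W8} + {H2, Z5}: 76 + 66 = 142
  {H2} + {U4, W8, Z5}: 60 + 76 = 136
  {U4, H2} + {W8, Z5}: 93 + 63 = 156
  {W8, H2} + {U4, Z5}: 82 + 62 = 144
  … (7 splits in total)
Best: vehicle 1 DC → W8 → DC = 38; vehicle 2 DC → H2 → U4 → Z5 → DC = 93; combined 131.

131 miles — the smallest possible combined total.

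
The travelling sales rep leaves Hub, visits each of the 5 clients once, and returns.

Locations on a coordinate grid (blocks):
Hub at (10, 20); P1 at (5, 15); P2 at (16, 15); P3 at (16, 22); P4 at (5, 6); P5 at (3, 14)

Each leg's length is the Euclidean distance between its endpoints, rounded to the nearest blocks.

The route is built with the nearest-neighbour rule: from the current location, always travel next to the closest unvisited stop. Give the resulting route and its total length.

At Hub the remaining stops are P3 6, P1 7, P2 8, P5 9, P4 15; go to P3.
At P3 the remaining stops are P2 7, P1 13, P5 15, P4 19; go to P2.
At P2 the remaining stops are P1 11, P5 13, P4 14; go to P1.
At P1 the remaining stops are P5 2, P4 9; go to P5.
At P5 the remaining stops are P4 8; go to P4.
Return P4→Hub: 15.
Total = 6 + 7 + 11 + 2 + 8 + 15 = 49.

Total distance 49 blocks via the nearest-neighbour route Hub → P3 → P2 → P1 → P5 → P4 → Hub.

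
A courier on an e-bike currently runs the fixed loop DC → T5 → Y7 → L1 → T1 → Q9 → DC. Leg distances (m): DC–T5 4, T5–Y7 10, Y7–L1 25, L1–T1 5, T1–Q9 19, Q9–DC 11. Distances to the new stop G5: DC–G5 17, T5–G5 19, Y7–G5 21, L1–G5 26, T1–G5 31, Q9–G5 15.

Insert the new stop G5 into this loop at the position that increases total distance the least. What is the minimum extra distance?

Minimum extra distance: 21 m, inserting G5 between Q9 and DC.

Insertion cost between consecutive stops i–j is d(i,G5) + d(G5,j) − d(i,j):
  between DC and T5: 17 + 19 − 4 = 32
  between T5 and Y7: 19 + 21 − 10 = 30
  between Y7 and L1: 21 + 26 − 25 = 22
  between L1 and T1: 26 + 31 − 5 = 52
  between T1 and Q9: 31 + 15 − 19 = 27
  between Q9 and DC: 15 + 17 − 11 = 21
Cheapest insertion is between Q9 and DC, adding 21.
New total = 74 + 21 = 95.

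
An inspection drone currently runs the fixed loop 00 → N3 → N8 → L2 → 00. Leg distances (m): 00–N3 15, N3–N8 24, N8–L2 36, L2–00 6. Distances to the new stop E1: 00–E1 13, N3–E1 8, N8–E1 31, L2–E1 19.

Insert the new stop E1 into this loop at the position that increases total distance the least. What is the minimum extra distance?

Insertion cost between consecutive stops i–j is d(i,E1) + d(E1,j) − d(i,j):
  between 00 and N3: 13 + 8 − 15 = 6
  between N3 and N8: 8 + 31 − 24 = 15
  between N8 and L2: 31 + 19 − 36 = 14
  between L2 and 00: 19 + 13 − 6 = 26
Cheapest insertion is between 00 and N3, adding 6.
New total = 81 + 6 = 87.

Adding 6 m by placing E1 on the 00–N3 leg.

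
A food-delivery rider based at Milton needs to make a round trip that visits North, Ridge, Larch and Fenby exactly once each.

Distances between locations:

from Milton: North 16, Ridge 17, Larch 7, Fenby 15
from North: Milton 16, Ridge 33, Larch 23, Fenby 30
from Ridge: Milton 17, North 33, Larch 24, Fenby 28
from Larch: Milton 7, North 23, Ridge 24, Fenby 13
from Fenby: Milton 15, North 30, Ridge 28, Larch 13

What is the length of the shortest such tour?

There are 12 distinct closed tours to check (reversals are equivalent).
Milton-North-Ridge-Larch-Fenby-Milton: 16+33+24+13+15 = 101
Milton-North-Ridge-Fenby-Larch-Milton: 16+33+28+13+7 = 97
Milton-North-Larch-Ridge-Fenby-Milton: 16+23+24+28+15 = 106
Milton-North-Larch-Fenby-Ridge-Milton: 16+23+13+28+17 = 97
Milton-North-Fenby-Ridge-Larch-Milton: 16+30+28+24+7 = 105
Milton-North-Fenby-Larch-Ridge-Milton: 16+30+13+24+17 = 100
Milton-Ridge-North-Larch-Fenby-Milton: 17+33+23+13+15 = 101
Milton-Ridge-North-Fenby-Larch-Milton: 17+33+30+13+7 = 100
Milton-Ridge-Larch-North-Fenby-Milton: 17+24+23+30+15 = 109
Milton-Ridge-Fenby-North-Larch-Milton: 17+28+30+23+7 = 105
Milton-Larch-North-Ridge-Fenby-Milton: 7+23+33+28+15 = 106
Milton-Larch-Ridge-North-Fenby-Milton: 7+24+33+30+15 = 109
The minimum is 97.
One optimal route: Milton → North → Ridge → Fenby → Larch → Milton (or its reverse).

97 — the shortest possible round trip.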